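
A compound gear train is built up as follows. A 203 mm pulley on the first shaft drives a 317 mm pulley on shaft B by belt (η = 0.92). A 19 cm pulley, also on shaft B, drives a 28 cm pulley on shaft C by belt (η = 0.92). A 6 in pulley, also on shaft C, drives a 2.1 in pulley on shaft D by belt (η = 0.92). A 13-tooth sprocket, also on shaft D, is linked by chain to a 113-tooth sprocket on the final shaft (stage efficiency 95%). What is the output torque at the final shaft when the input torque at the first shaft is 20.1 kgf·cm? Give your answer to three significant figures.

After the belt (317/203): 20.1 × 1.5616 × 0.92 = 28.877 kgf·cm
After the belt (28/19): 28.877 × 1.4737 × 0.92 = 39.151 kgf·cm
After the belt (2.1/6): 39.151 × 0.35 × 0.92 = 12.607 kgf·cm
After the chain (113/13): 12.607 × 8.6923 × 0.95 = 104.1 kgf·cm

104 kgf·cm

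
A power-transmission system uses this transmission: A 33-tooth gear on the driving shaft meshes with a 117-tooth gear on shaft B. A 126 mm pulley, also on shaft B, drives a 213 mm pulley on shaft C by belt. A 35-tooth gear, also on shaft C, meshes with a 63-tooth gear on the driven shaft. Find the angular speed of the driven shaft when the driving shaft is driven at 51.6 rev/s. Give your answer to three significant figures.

gear mesh 117/33 = 3.5455 → 51.6/3.5455 = 14.554 rev/s
belt 213/126 = 1.6905 → 14.554/1.6905 = 8.6093 rev/s
gear mesh 63/35 = 1.8 → 8.6093/1.8 = 4.783 rev/s

4.78 rev/s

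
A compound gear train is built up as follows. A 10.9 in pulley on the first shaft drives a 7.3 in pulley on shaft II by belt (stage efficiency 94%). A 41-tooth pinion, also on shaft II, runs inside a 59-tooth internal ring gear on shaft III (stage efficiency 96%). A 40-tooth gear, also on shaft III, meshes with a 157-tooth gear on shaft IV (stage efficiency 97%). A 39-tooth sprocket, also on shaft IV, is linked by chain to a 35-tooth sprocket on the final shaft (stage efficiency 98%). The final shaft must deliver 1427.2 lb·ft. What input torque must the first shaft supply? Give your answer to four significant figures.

490.1 lb·ft

Overall ratio R = 0.66972 × 1.439 × 3.925 × 0.89744 = 3.3947; overall efficiency η = 0.94 × 0.96 × 0.97 × 0.98 = 0.8578.
Input torque = output torque / (R × η) = 1427.2 / (3.3947 × 0.8578) = 490.1 lb·ft.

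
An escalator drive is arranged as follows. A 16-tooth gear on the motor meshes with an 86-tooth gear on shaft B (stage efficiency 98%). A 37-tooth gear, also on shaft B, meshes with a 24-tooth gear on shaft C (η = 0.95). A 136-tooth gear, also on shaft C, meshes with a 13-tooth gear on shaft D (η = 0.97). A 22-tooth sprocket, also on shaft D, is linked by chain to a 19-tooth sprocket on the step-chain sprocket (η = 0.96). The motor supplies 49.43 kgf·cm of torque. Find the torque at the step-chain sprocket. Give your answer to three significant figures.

12.3 kgf·cm

gear mesh 86/16 = 5.375 → τ = 49.43·5.375·0.98 = 260.37 kgf·cm
gear mesh 24/37 = 0.64865 → τ = 260.37·0.64865·0.95 = 160.45 kgf·cm
gear mesh 13/136 = 0.095588 → τ = 160.45·0.095588·0.97 = 14.877 kgf·cm
chain 19/22 = 0.86364 → τ = 14.877·0.86364·0.96 = 12.334 kgf·cm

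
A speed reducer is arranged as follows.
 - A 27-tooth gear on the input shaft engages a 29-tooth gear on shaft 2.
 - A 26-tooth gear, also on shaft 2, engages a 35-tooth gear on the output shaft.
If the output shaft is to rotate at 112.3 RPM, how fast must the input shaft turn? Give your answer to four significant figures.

162.4 RPM

Overall ratio R = 1.0741 × 1.3462 = 1.4459.
Required input speed = output speed × R = 112.3 × 1.4459 = 162.37 RPM.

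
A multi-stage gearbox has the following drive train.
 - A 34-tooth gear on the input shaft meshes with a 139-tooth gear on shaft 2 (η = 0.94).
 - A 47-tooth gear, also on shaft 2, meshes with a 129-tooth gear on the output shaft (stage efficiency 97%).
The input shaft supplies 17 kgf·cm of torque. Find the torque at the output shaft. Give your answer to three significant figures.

Gear mesh: ratio = 139/34 = 4.0882; torque at shaft 2 = 17 × 4.0882 × 0.94 = 65.33 kgf·cm.
Gear mesh: ratio = 129/47 = 2.7447; torque at the output shaft = 65.33 × 2.7447 × 0.97 = 173.93 kgf·cm.

174 kgf·cm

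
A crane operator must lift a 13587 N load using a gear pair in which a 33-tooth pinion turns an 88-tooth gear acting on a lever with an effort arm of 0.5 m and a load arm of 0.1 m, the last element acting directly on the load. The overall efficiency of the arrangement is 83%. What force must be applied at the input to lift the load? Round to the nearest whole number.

Gear pair MA = 88/33 = 2.6667.
Lever MA = effort arm / load arm = 0.5/0.1 = 5.
Combined ideal MA = 2.6667 × 5 = 13.333.
Actual MA = 13.333 × 0.83 = 11.067.
Effort = load / actual MA = 13587 / 11.067 = 1227.7 N.

1228 N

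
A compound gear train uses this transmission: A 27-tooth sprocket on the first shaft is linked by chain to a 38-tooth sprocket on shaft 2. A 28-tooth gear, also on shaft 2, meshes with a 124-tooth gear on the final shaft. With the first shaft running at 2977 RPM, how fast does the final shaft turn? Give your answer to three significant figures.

Chain: ratio = 38/27 = 1.4074, so shaft 2 turns at 2977 / 1.4074 = 2115.2 RPM.
Gear mesh: ratio = 124/28 = 4.4286, so the final shaft turns at 2115.2 / 4.4286 = 477.63 RPM.

478 RPM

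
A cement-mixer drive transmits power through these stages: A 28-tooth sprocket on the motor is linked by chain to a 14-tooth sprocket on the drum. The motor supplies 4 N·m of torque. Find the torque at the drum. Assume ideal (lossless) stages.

2 N·m

chain 14/28 = 0.5 → τ = 4·0.5 = 2 N·m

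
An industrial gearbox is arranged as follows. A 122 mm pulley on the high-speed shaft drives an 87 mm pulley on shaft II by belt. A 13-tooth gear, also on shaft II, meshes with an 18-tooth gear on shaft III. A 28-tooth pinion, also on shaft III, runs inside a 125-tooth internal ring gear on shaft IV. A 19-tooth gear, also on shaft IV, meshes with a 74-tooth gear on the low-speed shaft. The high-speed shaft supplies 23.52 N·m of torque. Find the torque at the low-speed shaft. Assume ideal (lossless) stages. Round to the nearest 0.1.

403.8 N·m

Belt: ratio = 87/122 = 0.71311; torque at shaft II = 23.52 × 0.71311 = 16.772 N·m.
Gear mesh: ratio = 18/13 = 1.3846; torque at shaft III = 16.772 × 1.3846 = 23.223 N·m.
Internal gear: ratio = 125/28 = 4.4643; torque at shaft IV = 23.223 × 4.4643 = 103.68 N·m.
Gear mesh: ratio = 74/19 = 3.8947; torque at the low-speed shaft = 103.68 × 3.8947 = 403.79 N·m.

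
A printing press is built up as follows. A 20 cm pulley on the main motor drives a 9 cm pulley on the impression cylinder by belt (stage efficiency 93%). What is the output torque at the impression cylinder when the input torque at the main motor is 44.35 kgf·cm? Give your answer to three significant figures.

18.6 kgf·cm

belt 9/20 = 0.45 → τ = 44.35·0.45·0.93 = 18.56 kgf·cm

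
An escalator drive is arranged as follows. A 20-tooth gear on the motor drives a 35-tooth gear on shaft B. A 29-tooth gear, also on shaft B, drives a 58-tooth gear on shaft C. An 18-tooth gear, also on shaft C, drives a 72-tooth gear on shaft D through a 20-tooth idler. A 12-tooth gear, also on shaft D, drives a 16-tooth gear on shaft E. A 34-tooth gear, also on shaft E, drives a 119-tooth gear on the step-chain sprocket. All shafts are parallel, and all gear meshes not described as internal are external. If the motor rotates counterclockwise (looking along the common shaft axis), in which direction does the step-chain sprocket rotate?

the motor → shaft B: external mesh, 1 reversal → CW.
shaft B → shaft C: external mesh, 1 reversal → CCW.
shaft C → shaft D: driver → idler → driven is 2 external meshes, 2 reversals → CCW.
shaft D → shaft E: external mesh, 1 reversal → CW.
shaft E → the step-chain sprocket: external mesh, 1 reversal → CCW.
6 reversals in total — an even number — so the step-chain sprocket turns the same way as the motor.

counterclockwise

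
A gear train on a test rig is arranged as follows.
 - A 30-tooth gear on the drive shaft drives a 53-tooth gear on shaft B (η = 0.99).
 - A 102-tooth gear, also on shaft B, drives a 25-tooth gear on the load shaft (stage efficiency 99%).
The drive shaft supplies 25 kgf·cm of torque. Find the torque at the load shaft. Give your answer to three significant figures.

Gear mesh: ratio = 53/30 = 1.7667; torque at shaft B = 25 × 1.7667 × 0.99 = 43.725 kgf·cm.
Gear mesh: ratio = 25/102 = 0.2451; torque at the load shaft = 43.725 × 0.2451 × 0.99 = 10.61 kgf·cm.

10.6 kgf·cm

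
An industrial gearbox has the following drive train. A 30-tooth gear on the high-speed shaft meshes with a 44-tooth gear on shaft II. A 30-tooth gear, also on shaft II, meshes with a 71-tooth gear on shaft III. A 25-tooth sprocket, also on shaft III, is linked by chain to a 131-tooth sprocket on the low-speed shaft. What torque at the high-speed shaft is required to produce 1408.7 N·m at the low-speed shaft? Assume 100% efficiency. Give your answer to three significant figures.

77.4 N·m

Overall ratio R = 1.4667 × 2.3667 × 5.24 = 18.189.
Input torque = output torque / R = 1408.7 / 18.189 = 77.45 N·m.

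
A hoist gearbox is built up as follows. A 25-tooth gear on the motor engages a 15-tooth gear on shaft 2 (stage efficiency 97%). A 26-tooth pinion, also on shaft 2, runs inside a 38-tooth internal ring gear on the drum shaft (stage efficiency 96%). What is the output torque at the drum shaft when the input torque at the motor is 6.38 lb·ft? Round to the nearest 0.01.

Gear mesh: ratio = 15/25 = 0.6; torque at shaft 2 = 6.38 × 0.6 × 0.97 = 3.7132 lb·ft.
Internal gear: ratio = 38/26 = 1.4615; torque at the drum shaft = 3.7132 × 1.4615 × 0.96 = 5.2098 lb·ft.

5.21 lb·ft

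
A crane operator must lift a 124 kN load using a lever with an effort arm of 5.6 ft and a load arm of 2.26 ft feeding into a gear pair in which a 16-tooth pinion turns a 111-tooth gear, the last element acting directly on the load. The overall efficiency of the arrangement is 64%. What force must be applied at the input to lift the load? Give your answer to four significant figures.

11.27 kN

Lever MA = effort arm / load arm = 5.6/2.26 = 2.4779.
Gear pair MA = 111/16 = 6.9375.
Combined ideal MA = 2.4779 × 6.9375 = 17.19.
Actual MA = 17.19 × 0.64 = 11.002.
Effort = load / actual MA = 124 / 11.002 = 11.271 kN.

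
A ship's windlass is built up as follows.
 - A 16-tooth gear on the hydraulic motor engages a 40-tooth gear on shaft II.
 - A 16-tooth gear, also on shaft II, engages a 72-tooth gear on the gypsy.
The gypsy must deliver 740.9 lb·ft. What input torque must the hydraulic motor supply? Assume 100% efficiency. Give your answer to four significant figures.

65.86 lb·ft

Overall ratio R = 2.5 × 4.5 = 11.25.
Input torque = output torque / R = 740.9 / 11.25 = 65.858 lb·ft.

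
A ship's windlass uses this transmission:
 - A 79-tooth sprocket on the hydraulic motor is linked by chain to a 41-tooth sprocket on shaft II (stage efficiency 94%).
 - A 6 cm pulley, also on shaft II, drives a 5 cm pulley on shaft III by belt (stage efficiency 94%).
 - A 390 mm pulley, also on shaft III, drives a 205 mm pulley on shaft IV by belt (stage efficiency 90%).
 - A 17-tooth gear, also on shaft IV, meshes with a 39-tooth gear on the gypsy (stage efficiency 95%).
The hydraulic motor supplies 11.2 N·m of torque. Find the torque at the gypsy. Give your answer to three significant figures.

After the chain (41/79): 11.2 × 0.51899 × 0.94 = 5.4639 N·m
After the belt (5/6): 5.4639 × 0.83333 × 0.94 = 4.2801 N·m
After the belt (205/390): 4.2801 × 0.52564 × 0.90 = 2.0248 N·m
After the gear mesh (39/17): 2.0248 × 2.2941 × 0.95 = 4.4129 N·m

4.41 N·m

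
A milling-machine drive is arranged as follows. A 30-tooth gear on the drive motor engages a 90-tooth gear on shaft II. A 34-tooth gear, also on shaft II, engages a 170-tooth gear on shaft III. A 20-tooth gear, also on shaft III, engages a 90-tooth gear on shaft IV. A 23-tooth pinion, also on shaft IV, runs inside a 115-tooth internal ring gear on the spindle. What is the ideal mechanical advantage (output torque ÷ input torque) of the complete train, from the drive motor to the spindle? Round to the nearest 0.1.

337.5

Each stage contributes driven/driver: gear mesh 90/30 = 3, gear mesh 170/34 = 5, gear mesh 90/20 = 4.5, internal gear 115/23 = 5.
Overall: 3 × 5 × 4.5 × 5 = 337.5.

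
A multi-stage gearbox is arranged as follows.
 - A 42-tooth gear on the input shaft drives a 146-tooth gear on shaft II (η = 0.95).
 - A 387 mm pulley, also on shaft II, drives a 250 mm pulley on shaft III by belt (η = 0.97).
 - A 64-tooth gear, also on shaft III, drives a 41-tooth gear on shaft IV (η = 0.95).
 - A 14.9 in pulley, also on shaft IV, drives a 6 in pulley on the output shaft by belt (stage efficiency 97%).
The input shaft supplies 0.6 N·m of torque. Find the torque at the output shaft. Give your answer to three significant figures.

Gear mesh: ratio = 146/42 = 3.4762; torque at shaft II = 0.6 × 3.4762 × 0.95 = 1.9814 N·m.
Belt: ratio = 250/387 = 0.64599; torque at shaft III = 1.9814 × 0.64599 × 0.97 = 1.2416 N·m.
Gear mesh: ratio = 41/64 = 0.64062; torque at shaft IV = 1.2416 × 0.64062 × 0.95 = 0.75563 N·m.
Belt: ratio = 6/14.9 = 0.40268; torque at the output shaft = 0.75563 × 0.40268 × 0.97 = 0.29515 N·m.

0.295 N·m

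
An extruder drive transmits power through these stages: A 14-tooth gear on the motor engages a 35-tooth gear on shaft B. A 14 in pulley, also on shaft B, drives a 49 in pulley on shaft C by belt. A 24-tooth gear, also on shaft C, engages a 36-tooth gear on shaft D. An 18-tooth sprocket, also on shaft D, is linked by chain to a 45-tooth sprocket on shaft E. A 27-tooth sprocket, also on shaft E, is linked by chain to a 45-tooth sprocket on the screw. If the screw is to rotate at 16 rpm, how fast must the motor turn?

875 rpm

Overall ratio R = 2.5 × 3.5 × 1.5 × 2.5 × 1.6667 = 54.688.
Required input speed = output speed × R = 16 × 54.688 = 875 rpm.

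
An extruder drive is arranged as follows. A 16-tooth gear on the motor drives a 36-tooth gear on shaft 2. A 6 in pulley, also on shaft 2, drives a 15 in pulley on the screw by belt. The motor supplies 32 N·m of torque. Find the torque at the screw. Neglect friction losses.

180 N·m

After the gear mesh (36/16): 32 × 2.25 = 72 N·m
After the belt (15/6): 72 × 2.5 = 180 N·m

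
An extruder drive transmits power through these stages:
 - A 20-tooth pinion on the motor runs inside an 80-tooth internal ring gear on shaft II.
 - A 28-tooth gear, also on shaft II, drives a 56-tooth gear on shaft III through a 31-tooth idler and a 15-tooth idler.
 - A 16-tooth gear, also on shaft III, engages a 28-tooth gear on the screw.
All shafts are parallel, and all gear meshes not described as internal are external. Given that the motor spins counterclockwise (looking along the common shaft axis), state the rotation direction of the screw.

the motor → shaft II: internal mesh, same direction → CCW.
shaft II → shaft III: driver → idler → idler → driven is 3 external meshes, 3 reversals → CW.
shaft III → the screw: external mesh, 1 reversal → CCW.
4 reversals in total — an even number — so the screw turns the same way as the motor.

counterclockwise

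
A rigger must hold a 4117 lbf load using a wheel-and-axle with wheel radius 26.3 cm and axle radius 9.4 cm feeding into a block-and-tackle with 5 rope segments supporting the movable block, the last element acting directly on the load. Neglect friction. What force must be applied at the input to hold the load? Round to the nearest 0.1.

294.3 lbf

Wheel-and-axle MA = R/r = 26.3/9.4 = 2.7979.
Block-and-tackle MA = number of supporting rope parts = 5.
Combined ideal MA = 2.7979 × 5 = 13.989.
Effort = load / MA = 4117 / 13.989 = 294.3 lbf.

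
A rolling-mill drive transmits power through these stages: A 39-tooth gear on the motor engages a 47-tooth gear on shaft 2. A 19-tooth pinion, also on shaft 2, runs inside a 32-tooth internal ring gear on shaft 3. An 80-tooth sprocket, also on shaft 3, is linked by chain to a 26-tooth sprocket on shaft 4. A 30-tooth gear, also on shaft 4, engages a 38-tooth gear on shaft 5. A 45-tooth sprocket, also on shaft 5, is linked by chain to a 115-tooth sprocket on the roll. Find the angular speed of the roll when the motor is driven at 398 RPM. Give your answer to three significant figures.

Gear mesh: ratio = 47/39 = 1.2051, so shaft 2 turns at 398 / 1.2051 = 330.26 RPM.
Internal gear: ratio = 32/19 = 1.6842, so shaft 3 turns at 330.26 / 1.6842 = 196.09 RPM.
Chain: ratio = 26/80 = 0.325, so shaft 4 turns at 196.09 / 0.325 = 603.35 RPM.
Gear mesh: ratio = 38/30 = 1.2667, so shaft 5 turns at 603.35 / 1.2667 = 476.33 RPM.
Chain: ratio = 115/45 = 2.5556, so the roll turns at 476.33 / 2.5556 = 186.39 RPM.

186 RPM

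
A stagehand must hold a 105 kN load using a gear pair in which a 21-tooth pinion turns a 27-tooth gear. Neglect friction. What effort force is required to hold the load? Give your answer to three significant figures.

Gear pair MA = 27/21 = 1.2857.
Effort = load / MA = 105 / 1.2857 = 81.667 kN.

81.7 kN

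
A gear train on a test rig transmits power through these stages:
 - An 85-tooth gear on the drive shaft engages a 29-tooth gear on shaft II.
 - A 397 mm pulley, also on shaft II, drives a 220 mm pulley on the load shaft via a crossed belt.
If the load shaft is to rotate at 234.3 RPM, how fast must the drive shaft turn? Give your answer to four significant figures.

Overall ratio R = 0.34118 × 0.55416 = 0.18907.
Required input speed = output speed × R = 234.3 × 0.18907 = 44.298 RPM.

44.30 RPM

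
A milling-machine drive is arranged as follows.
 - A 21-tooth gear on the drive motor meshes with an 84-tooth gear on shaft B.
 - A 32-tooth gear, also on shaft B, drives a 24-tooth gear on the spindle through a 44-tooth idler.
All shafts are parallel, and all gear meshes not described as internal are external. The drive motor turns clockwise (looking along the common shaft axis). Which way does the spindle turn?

the drive motor → shaft B: external mesh, 1 reversal → CCW.
shaft B → the spindle: driver → idler → driven is 2 external meshes, 2 reversals → CCW.
3 reversals in total — an odd number — so the spindle turns opposite to the drive motor.

counterclockwise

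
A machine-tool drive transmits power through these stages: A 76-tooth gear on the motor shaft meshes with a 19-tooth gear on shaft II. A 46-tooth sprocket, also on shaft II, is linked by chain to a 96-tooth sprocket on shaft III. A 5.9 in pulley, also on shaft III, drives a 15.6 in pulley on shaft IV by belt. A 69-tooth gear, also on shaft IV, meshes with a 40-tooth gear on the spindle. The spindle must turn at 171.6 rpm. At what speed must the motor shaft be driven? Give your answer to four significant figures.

Overall ratio R = 0.25 × 2.087 × 2.6441 × 0.57971 = 0.79972.
Required input speed = output speed × R = 171.6 × 0.79972 = 137.23 rpm.

137.2 rpm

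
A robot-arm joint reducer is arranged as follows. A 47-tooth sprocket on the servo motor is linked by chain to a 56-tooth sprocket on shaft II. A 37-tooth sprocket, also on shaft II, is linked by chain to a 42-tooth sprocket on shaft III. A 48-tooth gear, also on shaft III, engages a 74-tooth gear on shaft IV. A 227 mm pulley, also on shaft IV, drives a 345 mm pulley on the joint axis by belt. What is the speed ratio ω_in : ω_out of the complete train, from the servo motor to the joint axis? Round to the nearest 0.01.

3.17

Each stage contributes driven/driver: chain 56/47 = 1.1915, chain 42/37 = 1.1351, gear mesh 74/48 = 1.5417, belt 345/227 = 1.5198.
Overall: 1.1915 × 1.1351 × 1.5417 × 1.5198 = 3.169.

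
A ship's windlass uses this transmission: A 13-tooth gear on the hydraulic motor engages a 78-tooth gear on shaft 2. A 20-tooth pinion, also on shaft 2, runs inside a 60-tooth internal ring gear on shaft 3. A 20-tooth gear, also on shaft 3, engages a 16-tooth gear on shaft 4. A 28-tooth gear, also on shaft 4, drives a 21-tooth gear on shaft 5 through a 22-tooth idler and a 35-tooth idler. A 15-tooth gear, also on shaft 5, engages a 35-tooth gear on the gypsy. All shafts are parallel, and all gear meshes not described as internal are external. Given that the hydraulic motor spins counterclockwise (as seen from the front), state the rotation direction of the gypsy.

the hydraulic motor → shaft 2: external mesh, 1 reversal → CW.
shaft 2 → shaft 3: internal mesh, same direction → CW.
shaft 3 → shaft 4: external mesh, 1 reversal → CCW.
shaft 4 → shaft 5: driver → idler → idler → driven is 3 external meshes, 3 reversals → CW.
shaft 5 → the gypsy: external mesh, 1 reversal → CCW.
6 reversals in total — an even number — so the gypsy turns the same way as the hydraulic motor.

counterclockwise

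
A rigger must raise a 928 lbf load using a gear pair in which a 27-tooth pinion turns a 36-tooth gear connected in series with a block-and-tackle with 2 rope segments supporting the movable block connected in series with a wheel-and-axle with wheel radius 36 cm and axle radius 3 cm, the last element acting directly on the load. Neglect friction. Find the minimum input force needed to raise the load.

Gear pair MA = 36/27 = 1.3333.
Block-and-tackle MA = number of supporting rope parts = 2.
Wheel-and-axle MA = R/r = 36/3 = 12.
Combined ideal MA = 1.3333 × 2 × 12 = 32.
Effort = load / MA = 928 / 32 = 29 lbf.

29 lbf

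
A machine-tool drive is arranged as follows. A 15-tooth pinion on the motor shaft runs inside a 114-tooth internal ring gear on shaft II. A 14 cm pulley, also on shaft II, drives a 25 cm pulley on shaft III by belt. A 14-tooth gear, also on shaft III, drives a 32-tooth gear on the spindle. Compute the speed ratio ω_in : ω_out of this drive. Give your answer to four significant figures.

31.02

Each stage contributes driven/driver: internal gear 114/15 = 7.6, belt 25/14 = 1.7857, gear mesh 32/14 = 2.2857.
Overall: 7.6 × 1.7857 × 2.2857 = 31.02.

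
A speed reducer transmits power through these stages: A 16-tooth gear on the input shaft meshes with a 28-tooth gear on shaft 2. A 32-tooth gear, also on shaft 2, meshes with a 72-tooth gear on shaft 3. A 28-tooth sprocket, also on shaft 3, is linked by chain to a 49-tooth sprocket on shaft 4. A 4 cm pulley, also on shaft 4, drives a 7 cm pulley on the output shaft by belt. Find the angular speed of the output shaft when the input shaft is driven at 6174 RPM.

512 RPM

the input shaft → shaft 2 (gear mesh, 28/16): 6174 ÷ 1.75 = 3528 RPM
shaft 2 → shaft 3 (gear mesh, 72/32): 3528 ÷ 2.25 = 1568 RPM
shaft 3 → shaft 4 (chain, 49/28): 1568 ÷ 1.75 = 896 RPM
shaft 4 → the output shaft (belt, 7/4): 896 ÷ 1.75 = 512 RPM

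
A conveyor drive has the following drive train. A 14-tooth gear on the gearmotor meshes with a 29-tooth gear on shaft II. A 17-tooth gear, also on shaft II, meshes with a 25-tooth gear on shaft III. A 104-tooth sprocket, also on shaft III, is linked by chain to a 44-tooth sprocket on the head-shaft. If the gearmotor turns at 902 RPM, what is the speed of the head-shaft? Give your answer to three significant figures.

gear mesh 29/14 = 2.0714 → 902/2.0714 = 435.45 RPM
gear mesh 25/17 = 1.4706 → 435.45/1.4706 = 296.1 RPM
chain 44/104 = 0.42308 → 296.1/0.42308 = 699.88 RPM

700 RPM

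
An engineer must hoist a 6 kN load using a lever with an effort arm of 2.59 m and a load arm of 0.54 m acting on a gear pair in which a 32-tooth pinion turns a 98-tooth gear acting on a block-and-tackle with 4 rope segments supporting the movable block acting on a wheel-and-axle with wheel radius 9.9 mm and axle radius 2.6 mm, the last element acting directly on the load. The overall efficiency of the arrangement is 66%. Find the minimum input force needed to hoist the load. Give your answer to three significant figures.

0.0406 kN

Lever MA = effort arm / load arm = 2.59/0.54 = 4.7963.
Gear pair MA = 98/32 = 3.0625.
Block-and-tackle MA = number of supporting rope parts = 4.
Wheel-and-axle MA = R/r = 9.9/2.6 = 3.8077.
Combined ideal MA = 4.7963 × 3.0625 × 4 × 3.8077 = 223.72.
Actual MA = 223.72 × 0.66 = 147.65.
Effort = load / actual MA = 6 / 147.65 = 0.040635 kN.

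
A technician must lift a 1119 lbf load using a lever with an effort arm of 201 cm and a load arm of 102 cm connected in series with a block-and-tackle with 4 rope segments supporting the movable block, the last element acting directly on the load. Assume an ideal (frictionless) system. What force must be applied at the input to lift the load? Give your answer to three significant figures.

Lever MA = effort arm / load arm = 201/102 = 1.9706.
Block-and-tackle MA = number of supporting rope parts = 4.
Combined ideal MA = 1.9706 × 4 = 7.8824.
Effort = load / MA = 1119 / 7.8824 = 141.96 lbf.

142 lbf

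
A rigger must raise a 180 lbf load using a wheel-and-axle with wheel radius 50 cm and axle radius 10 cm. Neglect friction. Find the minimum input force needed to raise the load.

Wheel-and-axle MA = R/r = 50/10 = 5.
Effort = load / MA = 180 / 5 = 36 lbf.

36 lbf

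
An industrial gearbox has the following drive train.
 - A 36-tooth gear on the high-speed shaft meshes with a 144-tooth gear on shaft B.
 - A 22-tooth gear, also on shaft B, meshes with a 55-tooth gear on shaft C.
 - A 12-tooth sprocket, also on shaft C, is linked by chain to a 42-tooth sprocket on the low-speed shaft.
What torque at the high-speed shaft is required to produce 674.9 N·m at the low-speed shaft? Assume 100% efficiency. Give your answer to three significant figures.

Overall ratio R = 4 × 2.5 × 3.5 = 35.
Input torque = output torque / R = 674.9 / 35 = 19.283 N·m.

19.3 N·m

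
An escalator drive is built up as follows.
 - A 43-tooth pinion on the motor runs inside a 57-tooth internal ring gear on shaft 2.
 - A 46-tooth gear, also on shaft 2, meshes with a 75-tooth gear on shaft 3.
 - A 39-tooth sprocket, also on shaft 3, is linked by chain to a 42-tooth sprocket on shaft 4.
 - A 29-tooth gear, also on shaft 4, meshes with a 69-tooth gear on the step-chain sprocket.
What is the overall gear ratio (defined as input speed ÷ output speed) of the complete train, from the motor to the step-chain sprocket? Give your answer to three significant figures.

Each stage contributes driven/driver: internal gear 57/43 = 1.3256, gear mesh 75/46 = 1.6304, chain 42/39 = 1.0769, gear mesh 69/29 = 2.3793.
Overall: 1.3256 × 1.6304 × 1.0769 × 2.3793 = 5.5379.

5.54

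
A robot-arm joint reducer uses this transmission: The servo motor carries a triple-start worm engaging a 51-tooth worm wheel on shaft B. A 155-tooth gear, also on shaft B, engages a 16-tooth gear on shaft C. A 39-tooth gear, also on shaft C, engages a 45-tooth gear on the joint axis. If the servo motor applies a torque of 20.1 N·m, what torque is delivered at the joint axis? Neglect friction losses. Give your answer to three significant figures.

40.7 N·m

worm 51/3 = 17 → τ = 20.1·17 = 341.7 N·m
gear mesh 16/155 = 0.10323 → τ = 341.7·0.10323 = 35.272 N·m
gear mesh 45/39 = 1.1538 → τ = 35.272·1.1538 = 40.699 N·m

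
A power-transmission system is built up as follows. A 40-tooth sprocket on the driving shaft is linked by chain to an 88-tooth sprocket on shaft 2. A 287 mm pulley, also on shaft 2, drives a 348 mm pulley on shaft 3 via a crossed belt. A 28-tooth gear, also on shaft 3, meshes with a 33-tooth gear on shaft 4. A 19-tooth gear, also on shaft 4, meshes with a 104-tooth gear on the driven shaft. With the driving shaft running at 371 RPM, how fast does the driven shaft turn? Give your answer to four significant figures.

Chain: ratio = 88/40 = 2.2, so shaft 2 turns at 371 / 2.2 = 168.64 RPM.
Belt: ratio = 348/287 = 1.2125, so shaft 3 turns at 168.64 / 1.2125 = 139.08 RPM.
Gear mesh: ratio = 33/28 = 1.1786, so shaft 4 turns at 139.08 / 1.1786 = 118 RPM.
Gear mesh: ratio = 104/19 = 5.4737, so the driven shaft turns at 118 / 5.4737 = 21.558 RPM.

21.56 RPM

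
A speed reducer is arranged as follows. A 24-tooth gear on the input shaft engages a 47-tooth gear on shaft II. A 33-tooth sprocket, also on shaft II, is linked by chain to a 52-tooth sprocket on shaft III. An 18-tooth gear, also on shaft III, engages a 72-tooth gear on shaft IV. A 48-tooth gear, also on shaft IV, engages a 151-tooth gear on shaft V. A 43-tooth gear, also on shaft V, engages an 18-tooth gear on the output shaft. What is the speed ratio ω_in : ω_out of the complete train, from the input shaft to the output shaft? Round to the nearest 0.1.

16.3

Each stage contributes driven/driver: gear mesh 47/24 = 1.9583, chain 52/33 = 1.5758, gear mesh 72/18 = 4, gear mesh 151/48 = 3.1458, gear mesh 18/43 = 0.4186.
Overall: 1.9583 × 1.5758 × 4 × 3.1458 × 0.4186 = 16.255.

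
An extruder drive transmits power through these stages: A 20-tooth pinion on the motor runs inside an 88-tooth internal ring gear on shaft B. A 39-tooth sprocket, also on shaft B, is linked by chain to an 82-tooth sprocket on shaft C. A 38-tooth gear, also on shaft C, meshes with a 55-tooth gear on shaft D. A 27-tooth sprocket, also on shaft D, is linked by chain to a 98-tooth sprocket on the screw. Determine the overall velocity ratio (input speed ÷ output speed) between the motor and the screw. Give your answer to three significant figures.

48.6

Each stage contributes driven/driver: internal gear 88/20 = 4.4, chain 82/39 = 2.1026, gear mesh 55/38 = 1.4474, chain 98/27 = 3.6296.
Overall: 4.4 × 2.1026 × 1.4474 × 3.6296 = 48.601.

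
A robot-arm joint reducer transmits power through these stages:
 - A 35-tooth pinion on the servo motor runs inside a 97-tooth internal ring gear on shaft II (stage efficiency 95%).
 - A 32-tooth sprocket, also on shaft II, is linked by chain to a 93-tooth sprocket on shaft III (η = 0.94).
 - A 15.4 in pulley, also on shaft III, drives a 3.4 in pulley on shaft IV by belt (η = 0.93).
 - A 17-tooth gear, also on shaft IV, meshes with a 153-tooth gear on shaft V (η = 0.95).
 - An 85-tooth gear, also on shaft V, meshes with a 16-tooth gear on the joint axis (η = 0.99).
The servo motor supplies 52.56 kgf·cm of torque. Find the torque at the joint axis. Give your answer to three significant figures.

internal gear 97/35 = 2.7714 → τ = 52.56·2.7714·0.95 = 138.38 kgf·cm
chain 93/32 = 2.9062 → τ = 138.38·2.9062·0.94 = 378.04 kgf·cm
belt 3.4/15.4 = 0.22078 → τ = 378.04·0.22078·0.93 = 77.622 kgf·cm
gear mesh 153/17 = 9 → τ = 77.622·9·0.95 = 663.67 kgf·cm
gear mesh 16/85 = 0.18824 → τ = 663.67·0.18824·0.99 = 123.68 kgf·cm

124 kgf·cm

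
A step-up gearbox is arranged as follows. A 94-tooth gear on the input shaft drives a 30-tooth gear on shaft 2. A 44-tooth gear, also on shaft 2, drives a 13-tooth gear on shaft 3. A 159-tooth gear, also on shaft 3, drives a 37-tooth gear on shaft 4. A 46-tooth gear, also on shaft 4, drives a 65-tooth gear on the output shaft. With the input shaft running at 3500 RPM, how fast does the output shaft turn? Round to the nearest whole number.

Gear mesh: ratio = 30/94 = 0.31915, so shaft 2 turns at 3500 / 0.31915 = 10967 RPM.
Gear mesh: ratio = 13/44 = 0.29545, so shaft 3 turns at 10967 / 0.29545 = 37118 RPM.
Gear mesh: ratio = 37/159 = 0.2327, so shaft 4 turns at 37118 / 0.2327 = 1.5951e+05 RPM.
Gear mesh: ratio = 65/46 = 1.413, so the output shaft turns at 1.5951e+05 / 1.413 = 1.1288e+05 RPM.

112882 RPM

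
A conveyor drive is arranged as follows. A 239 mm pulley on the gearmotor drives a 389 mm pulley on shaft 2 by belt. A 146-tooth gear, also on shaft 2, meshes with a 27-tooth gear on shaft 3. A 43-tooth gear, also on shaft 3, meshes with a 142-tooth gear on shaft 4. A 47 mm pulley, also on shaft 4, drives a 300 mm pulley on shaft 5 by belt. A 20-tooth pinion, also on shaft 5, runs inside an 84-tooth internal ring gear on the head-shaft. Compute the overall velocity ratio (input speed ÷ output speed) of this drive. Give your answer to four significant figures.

Each stage contributes driven/driver: belt 389/239 = 1.6276, gear mesh 27/146 = 0.18493, gear mesh 142/43 = 3.3023, belt 300/47 = 6.383, internal gear 84/20 = 4.2.
Overall: 1.6276 × 0.18493 × 3.3023 × 6.383 × 4.2 = 26.647.

26.65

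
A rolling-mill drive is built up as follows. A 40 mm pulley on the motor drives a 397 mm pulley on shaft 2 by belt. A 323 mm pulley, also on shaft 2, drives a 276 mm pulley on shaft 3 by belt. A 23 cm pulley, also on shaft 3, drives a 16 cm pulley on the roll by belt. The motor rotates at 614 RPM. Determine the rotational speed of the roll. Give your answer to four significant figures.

104.1 RPM

belt 397/40 = 9.925 → 614/9.925 = 61.864 RPM
belt 276/323 = 0.85449 → 61.864/0.85449 = 72.399 RPM
belt 16/23 = 0.69565 → 72.399/0.69565 = 104.07 RPM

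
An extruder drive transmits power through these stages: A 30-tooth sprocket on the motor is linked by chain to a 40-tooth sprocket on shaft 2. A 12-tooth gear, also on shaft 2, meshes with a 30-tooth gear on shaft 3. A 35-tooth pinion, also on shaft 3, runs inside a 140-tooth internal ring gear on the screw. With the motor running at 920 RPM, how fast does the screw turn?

69 RPM

Chain: ratio = 40/30 = 1.3333, so shaft 2 turns at 920 / 1.3333 = 690 RPM.
Gear mesh: ratio = 30/12 = 2.5, so shaft 3 turns at 690 / 2.5 = 276 RPM.
Internal gear: ratio = 140/35 = 4, so the screw turns at 276 / 4 = 69 RPM.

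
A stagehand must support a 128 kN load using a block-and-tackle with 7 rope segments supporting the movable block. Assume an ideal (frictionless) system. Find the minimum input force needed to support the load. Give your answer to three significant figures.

Block-and-tackle MA = number of supporting rope parts = 7.
Effort = load / MA = 128 / 7 = 18.286 kN.

18.3 kN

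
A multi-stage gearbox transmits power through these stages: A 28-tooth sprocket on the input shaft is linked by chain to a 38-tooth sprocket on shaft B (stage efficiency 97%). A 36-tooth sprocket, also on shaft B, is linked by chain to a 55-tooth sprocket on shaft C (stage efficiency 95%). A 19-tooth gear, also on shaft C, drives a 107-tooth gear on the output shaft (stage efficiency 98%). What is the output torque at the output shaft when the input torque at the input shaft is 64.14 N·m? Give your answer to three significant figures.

676 N·m

After the chain (38/28): 64.14 × 1.3571 × 0.97 = 84.436 N·m
After the chain (55/36): 84.436 × 1.5278 × 0.95 = 122.55 N·m
After the gear mesh (107/19): 122.55 × 5.6316 × 0.98 = 676.34 N·m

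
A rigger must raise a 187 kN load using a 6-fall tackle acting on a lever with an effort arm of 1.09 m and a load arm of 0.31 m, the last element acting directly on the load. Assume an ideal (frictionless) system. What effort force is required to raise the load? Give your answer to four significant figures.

8.864 kN

Block-and-tackle MA = number of supporting rope parts = 6.
Lever MA = effort arm / load arm = 1.09/0.31 = 3.5161.
Combined ideal MA = 6 × 3.5161 = 21.097.
Effort = load / MA = 187 / 21.097 = 8.8639 kN.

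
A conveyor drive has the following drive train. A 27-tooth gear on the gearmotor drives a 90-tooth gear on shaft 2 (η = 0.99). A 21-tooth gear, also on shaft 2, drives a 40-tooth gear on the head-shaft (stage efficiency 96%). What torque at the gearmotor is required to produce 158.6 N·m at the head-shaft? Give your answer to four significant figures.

Overall ratio R = 3.3333 × 1.9048 = 6.3492; overall efficiency η = 0.99 × 0.96 = 0.9504.
Input torque = output torque / (R × η) = 158.6 / (6.3492 × 0.9504) = 26.283 N·m.

26.28 N·m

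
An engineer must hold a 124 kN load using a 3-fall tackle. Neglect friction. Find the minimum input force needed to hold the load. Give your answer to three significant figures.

41.3 kN

Block-and-tackle MA = number of supporting rope parts = 3.
Effort = load / MA = 124 / 3 = 41.333 kN.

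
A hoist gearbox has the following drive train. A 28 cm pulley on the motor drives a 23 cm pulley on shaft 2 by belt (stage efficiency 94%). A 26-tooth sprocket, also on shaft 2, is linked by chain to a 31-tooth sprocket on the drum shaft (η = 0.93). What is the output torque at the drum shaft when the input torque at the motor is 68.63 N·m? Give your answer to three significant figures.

58.8 N·m

Belt: ratio = 23/28 = 0.82143; torque at shaft 2 = 68.63 × 0.82143 × 0.94 = 52.992 N·m.
Chain: ratio = 31/26 = 1.1923; torque at the drum shaft = 52.992 × 1.1923 × 0.93 = 58.76 N·m.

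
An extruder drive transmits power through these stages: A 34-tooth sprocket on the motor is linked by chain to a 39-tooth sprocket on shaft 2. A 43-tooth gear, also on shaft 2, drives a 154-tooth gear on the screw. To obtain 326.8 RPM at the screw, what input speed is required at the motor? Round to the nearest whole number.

Overall ratio R = 1.1471 × 3.5814 = 4.1081.
Required input speed = output speed × R = 326.8 × 4.1081 = 1342.5 RPM.

1343 RPM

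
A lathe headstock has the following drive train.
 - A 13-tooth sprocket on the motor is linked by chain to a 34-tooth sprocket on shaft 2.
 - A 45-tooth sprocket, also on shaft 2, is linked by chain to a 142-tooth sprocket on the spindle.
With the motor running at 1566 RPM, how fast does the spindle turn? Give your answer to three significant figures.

chain 34/13 = 2.6154 → 1566/2.6154 = 598.76 RPM
chain 142/45 = 3.1556 → 598.76/3.1556 = 189.75 RPM

190 RPM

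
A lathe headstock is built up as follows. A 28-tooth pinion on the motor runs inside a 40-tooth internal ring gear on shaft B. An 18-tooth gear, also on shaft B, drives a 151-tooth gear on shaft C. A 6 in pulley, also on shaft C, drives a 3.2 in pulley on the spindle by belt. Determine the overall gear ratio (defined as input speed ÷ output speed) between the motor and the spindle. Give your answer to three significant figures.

Each stage contributes driven/driver: internal gear 40/28 = 1.4286, gear mesh 151/18 = 8.3889, belt 3.2/6 = 0.53333.
Overall: 1.4286 × 8.3889 × 0.53333 = 6.3915.

6.39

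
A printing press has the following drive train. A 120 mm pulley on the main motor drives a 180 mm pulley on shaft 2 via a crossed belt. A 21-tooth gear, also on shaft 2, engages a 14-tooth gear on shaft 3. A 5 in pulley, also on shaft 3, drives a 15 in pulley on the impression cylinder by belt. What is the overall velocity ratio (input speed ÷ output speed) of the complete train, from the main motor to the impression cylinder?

Each stage contributes driven/driver: belt 180/120 = 1.5, gear mesh 14/21 = 0.66667, belt 15/5 = 3.
Overall: 1.5 × 0.66667 × 3 = 3.

3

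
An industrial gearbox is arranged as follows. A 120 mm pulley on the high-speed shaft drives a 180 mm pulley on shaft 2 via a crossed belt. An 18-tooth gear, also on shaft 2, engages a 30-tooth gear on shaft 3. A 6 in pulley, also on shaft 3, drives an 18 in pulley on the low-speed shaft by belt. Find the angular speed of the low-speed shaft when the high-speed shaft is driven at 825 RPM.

the high-speed shaft → shaft 2 (belt, 180/120): 825 ÷ 1.5 = 550 RPM
shaft 2 → shaft 3 (gear mesh, 30/18): 550 ÷ 1.6667 = 330 RPM
shaft 3 → the low-speed shaft (belt, 18/6): 330 ÷ 3 = 110 RPM

110 RPM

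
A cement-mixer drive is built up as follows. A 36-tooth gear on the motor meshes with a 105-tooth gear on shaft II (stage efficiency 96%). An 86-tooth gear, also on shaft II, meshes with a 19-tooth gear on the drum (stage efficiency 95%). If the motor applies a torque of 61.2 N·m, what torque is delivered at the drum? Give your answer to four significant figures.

35.97 N·m

After the gear mesh (105/36): 61.2 × 2.9167 × 0.96 = 171.36 N·m
After the gear mesh (19/86): 171.36 × 0.22093 × 0.95 = 35.966 N·m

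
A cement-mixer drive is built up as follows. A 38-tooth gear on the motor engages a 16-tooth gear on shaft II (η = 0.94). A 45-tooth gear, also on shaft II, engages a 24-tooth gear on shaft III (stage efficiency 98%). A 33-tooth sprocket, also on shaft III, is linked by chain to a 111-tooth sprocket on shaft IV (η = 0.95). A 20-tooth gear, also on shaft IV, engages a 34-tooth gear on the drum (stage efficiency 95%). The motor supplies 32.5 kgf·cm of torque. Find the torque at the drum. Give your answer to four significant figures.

34.70 kgf·cm

gear mesh 16/38 = 0.42105 → τ = 32.5·0.42105·0.94 = 12.863 kgf·cm
gear mesh 24/45 = 0.53333 → τ = 12.863·0.53333·0.98 = 6.7231 kgf·cm
chain 111/33 = 3.3636 → τ = 6.7231·3.3636·0.95 = 21.484 kgf·cm
gear mesh 34/20 = 1.7 → τ = 21.484·1.7·0.95 = 34.696 kgf·cm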